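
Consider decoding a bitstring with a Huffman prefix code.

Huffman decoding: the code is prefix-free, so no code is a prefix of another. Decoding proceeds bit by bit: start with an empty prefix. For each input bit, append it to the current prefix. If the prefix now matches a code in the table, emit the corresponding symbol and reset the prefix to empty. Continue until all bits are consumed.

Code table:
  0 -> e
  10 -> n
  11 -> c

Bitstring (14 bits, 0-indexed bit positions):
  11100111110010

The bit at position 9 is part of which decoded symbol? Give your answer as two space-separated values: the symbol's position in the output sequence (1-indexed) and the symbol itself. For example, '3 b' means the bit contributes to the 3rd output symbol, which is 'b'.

Answer: 6 n

Derivation:
Bit 0: prefix='1' (no match yet)
Bit 1: prefix='11' -> emit 'c', reset
Bit 2: prefix='1' (no match yet)
Bit 3: prefix='10' -> emit 'n', reset
Bit 4: prefix='0' -> emit 'e', reset
Bit 5: prefix='1' (no match yet)
Bit 6: prefix='11' -> emit 'c', reset
Bit 7: prefix='1' (no match yet)
Bit 8: prefix='11' -> emit 'c', reset
Bit 9: prefix='1' (no match yet)
Bit 10: prefix='10' -> emit 'n', reset
Bit 11: prefix='0' -> emit 'e', reset
Bit 12: prefix='1' (no match yet)
Bit 13: prefix='10' -> emit 'n', reset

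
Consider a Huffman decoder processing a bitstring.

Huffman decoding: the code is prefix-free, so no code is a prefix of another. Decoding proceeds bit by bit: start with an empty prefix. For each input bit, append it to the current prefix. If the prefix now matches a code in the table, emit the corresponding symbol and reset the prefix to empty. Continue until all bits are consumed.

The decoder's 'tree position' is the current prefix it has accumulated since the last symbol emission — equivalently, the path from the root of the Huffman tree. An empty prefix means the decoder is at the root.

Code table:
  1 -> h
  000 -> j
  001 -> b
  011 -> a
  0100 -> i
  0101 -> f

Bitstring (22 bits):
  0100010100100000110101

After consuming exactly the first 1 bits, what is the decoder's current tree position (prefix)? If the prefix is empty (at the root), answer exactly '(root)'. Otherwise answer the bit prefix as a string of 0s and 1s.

Answer: 0

Derivation:
Bit 0: prefix='0' (no match yet)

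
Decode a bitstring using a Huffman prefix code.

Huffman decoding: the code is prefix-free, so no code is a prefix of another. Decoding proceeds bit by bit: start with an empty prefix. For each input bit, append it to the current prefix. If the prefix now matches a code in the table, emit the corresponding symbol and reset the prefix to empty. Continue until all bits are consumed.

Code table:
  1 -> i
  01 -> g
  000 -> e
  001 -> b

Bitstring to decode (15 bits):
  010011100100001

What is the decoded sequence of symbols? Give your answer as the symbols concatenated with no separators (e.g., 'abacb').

Bit 0: prefix='0' (no match yet)
Bit 1: prefix='01' -> emit 'g', reset
Bit 2: prefix='0' (no match yet)
Bit 3: prefix='00' (no match yet)
Bit 4: prefix='001' -> emit 'b', reset
Bit 5: prefix='1' -> emit 'i', reset
Bit 6: prefix='1' -> emit 'i', reset
Bit 7: prefix='0' (no match yet)
Bit 8: prefix='00' (no match yet)
Bit 9: prefix='001' -> emit 'b', reset
Bit 10: prefix='0' (no match yet)
Bit 11: prefix='00' (no match yet)
Bit 12: prefix='000' -> emit 'e', reset
Bit 13: prefix='0' (no match yet)
Bit 14: prefix='01' -> emit 'g', reset

Answer: gbiibeg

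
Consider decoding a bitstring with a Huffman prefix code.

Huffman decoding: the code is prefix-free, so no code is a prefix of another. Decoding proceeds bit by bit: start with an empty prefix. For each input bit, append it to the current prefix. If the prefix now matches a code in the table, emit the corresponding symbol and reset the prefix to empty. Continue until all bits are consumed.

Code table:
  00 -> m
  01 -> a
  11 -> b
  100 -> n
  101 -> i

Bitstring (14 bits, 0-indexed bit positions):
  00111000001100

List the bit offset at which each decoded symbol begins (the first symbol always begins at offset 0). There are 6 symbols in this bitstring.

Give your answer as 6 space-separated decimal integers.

Answer: 0 2 4 7 9 11

Derivation:
Bit 0: prefix='0' (no match yet)
Bit 1: prefix='00' -> emit 'm', reset
Bit 2: prefix='1' (no match yet)
Bit 3: prefix='11' -> emit 'b', reset
Bit 4: prefix='1' (no match yet)
Bit 5: prefix='10' (no match yet)
Bit 6: prefix='100' -> emit 'n', reset
Bit 7: prefix='0' (no match yet)
Bit 8: prefix='00' -> emit 'm', reset
Bit 9: prefix='0' (no match yet)
Bit 10: prefix='01' -> emit 'a', reset
Bit 11: prefix='1' (no match yet)
Bit 12: prefix='10' (no match yet)
Bit 13: prefix='100' -> emit 'n', reset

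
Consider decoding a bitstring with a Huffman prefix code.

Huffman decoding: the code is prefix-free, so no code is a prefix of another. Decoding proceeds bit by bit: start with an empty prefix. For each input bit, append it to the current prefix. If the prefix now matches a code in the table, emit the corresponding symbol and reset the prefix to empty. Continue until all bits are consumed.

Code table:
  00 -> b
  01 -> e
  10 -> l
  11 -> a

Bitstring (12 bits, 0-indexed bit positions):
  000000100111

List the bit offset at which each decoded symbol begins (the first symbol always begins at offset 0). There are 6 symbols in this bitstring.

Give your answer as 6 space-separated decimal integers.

Answer: 0 2 4 6 8 10

Derivation:
Bit 0: prefix='0' (no match yet)
Bit 1: prefix='00' -> emit 'b', reset
Bit 2: prefix='0' (no match yet)
Bit 3: prefix='00' -> emit 'b', reset
Bit 4: prefix='0' (no match yet)
Bit 5: prefix='00' -> emit 'b', reset
Bit 6: prefix='1' (no match yet)
Bit 7: prefix='10' -> emit 'l', reset
Bit 8: prefix='0' (no match yet)
Bit 9: prefix='01' -> emit 'e', reset
Bit 10: prefix='1' (no match yet)
Bit 11: prefix='11' -> emit 'a', reset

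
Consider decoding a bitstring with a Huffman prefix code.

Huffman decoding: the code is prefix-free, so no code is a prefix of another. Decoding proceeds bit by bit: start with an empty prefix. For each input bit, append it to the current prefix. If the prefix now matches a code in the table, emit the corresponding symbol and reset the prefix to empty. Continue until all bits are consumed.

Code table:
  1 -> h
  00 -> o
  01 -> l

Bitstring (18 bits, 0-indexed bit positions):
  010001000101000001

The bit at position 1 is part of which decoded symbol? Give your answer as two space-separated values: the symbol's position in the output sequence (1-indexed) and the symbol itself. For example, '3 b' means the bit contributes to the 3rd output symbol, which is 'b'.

Answer: 1 l

Derivation:
Bit 0: prefix='0' (no match yet)
Bit 1: prefix='01' -> emit 'l', reset
Bit 2: prefix='0' (no match yet)
Bit 3: prefix='00' -> emit 'o', reset
Bit 4: prefix='0' (no match yet)
Bit 5: prefix='01' -> emit 'l', reset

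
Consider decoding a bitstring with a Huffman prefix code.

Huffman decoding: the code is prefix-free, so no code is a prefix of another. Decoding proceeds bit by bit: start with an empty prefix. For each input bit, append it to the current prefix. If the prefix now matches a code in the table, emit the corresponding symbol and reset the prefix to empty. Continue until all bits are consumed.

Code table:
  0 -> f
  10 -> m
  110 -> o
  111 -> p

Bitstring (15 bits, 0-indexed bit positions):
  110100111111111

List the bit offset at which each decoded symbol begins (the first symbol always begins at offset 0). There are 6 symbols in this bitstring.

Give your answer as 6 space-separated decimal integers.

Answer: 0 3 5 6 9 12

Derivation:
Bit 0: prefix='1' (no match yet)
Bit 1: prefix='11' (no match yet)
Bit 2: prefix='110' -> emit 'o', reset
Bit 3: prefix='1' (no match yet)
Bit 4: prefix='10' -> emit 'm', reset
Bit 5: prefix='0' -> emit 'f', reset
Bit 6: prefix='1' (no match yet)
Bit 7: prefix='11' (no match yet)
Bit 8: prefix='111' -> emit 'p', reset
Bit 9: prefix='1' (no match yet)
Bit 10: prefix='11' (no match yet)
Bit 11: prefix='111' -> emit 'p', reset
Bit 12: prefix='1' (no match yet)
Bit 13: prefix='11' (no match yet)
Bit 14: prefix='111' -> emit 'p', reset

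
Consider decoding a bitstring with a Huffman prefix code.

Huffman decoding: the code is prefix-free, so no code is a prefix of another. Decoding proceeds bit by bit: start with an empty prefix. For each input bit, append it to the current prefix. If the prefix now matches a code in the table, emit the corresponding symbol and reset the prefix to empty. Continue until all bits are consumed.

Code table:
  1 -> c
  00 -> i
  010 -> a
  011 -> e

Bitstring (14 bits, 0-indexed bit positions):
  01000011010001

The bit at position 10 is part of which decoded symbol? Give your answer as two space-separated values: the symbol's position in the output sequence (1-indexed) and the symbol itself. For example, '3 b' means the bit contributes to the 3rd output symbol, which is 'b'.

Answer: 4 a

Derivation:
Bit 0: prefix='0' (no match yet)
Bit 1: prefix='01' (no match yet)
Bit 2: prefix='010' -> emit 'a', reset
Bit 3: prefix='0' (no match yet)
Bit 4: prefix='00' -> emit 'i', reset
Bit 5: prefix='0' (no match yet)
Bit 6: prefix='01' (no match yet)
Bit 7: prefix='011' -> emit 'e', reset
Bit 8: prefix='0' (no match yet)
Bit 9: prefix='01' (no match yet)
Bit 10: prefix='010' -> emit 'a', reset
Bit 11: prefix='0' (no match yet)
Bit 12: prefix='00' -> emit 'i', reset
Bit 13: prefix='1' -> emit 'c', reset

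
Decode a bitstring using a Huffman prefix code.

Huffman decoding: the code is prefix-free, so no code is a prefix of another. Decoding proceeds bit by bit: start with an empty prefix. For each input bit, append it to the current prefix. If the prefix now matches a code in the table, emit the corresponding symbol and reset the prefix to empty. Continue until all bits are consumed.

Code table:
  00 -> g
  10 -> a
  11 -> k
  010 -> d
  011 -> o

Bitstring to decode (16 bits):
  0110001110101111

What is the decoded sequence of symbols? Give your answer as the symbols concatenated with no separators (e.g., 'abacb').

Answer: ogoaakk

Derivation:
Bit 0: prefix='0' (no match yet)
Bit 1: prefix='01' (no match yet)
Bit 2: prefix='011' -> emit 'o', reset
Bit 3: prefix='0' (no match yet)
Bit 4: prefix='00' -> emit 'g', reset
Bit 5: prefix='0' (no match yet)
Bit 6: prefix='01' (no match yet)
Bit 7: prefix='011' -> emit 'o', reset
Bit 8: prefix='1' (no match yet)
Bit 9: prefix='10' -> emit 'a', reset
Bit 10: prefix='1' (no match yet)
Bit 11: prefix='10' -> emit 'a', reset
Bit 12: prefix='1' (no match yet)
Bit 13: prefix='11' -> emit 'k', reset
Bit 14: prefix='1' (no match yet)
Bit 15: prefix='11' -> emit 'k', reset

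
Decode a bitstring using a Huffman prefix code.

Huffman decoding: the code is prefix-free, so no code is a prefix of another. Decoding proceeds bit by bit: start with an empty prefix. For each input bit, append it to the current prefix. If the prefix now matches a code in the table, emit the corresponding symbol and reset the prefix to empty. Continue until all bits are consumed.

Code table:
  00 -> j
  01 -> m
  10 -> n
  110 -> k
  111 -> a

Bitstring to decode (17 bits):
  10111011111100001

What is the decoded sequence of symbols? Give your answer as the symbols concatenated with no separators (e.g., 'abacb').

Bit 0: prefix='1' (no match yet)
Bit 1: prefix='10' -> emit 'n', reset
Bit 2: prefix='1' (no match yet)
Bit 3: prefix='11' (no match yet)
Bit 4: prefix='111' -> emit 'a', reset
Bit 5: prefix='0' (no match yet)
Bit 6: prefix='01' -> emit 'm', reset
Bit 7: prefix='1' (no match yet)
Bit 8: prefix='11' (no match yet)
Bit 9: prefix='111' -> emit 'a', reset
Bit 10: prefix='1' (no match yet)
Bit 11: prefix='11' (no match yet)
Bit 12: prefix='110' -> emit 'k', reset
Bit 13: prefix='0' (no match yet)
Bit 14: prefix='00' -> emit 'j', reset
Bit 15: prefix='0' (no match yet)
Bit 16: prefix='01' -> emit 'm', reset

Answer: namakjm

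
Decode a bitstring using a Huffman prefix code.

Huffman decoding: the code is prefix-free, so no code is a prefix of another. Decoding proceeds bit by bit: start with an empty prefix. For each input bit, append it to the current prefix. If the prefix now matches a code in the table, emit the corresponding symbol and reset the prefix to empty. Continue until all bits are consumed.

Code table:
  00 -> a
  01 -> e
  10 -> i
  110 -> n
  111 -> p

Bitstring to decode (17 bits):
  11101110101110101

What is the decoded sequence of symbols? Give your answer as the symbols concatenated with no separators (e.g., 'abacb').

Bit 0: prefix='1' (no match yet)
Bit 1: prefix='11' (no match yet)
Bit 2: prefix='111' -> emit 'p', reset
Bit 3: prefix='0' (no match yet)
Bit 4: prefix='01' -> emit 'e', reset
Bit 5: prefix='1' (no match yet)
Bit 6: prefix='11' (no match yet)
Bit 7: prefix='110' -> emit 'n', reset
Bit 8: prefix='1' (no match yet)
Bit 9: prefix='10' -> emit 'i', reset
Bit 10: prefix='1' (no match yet)
Bit 11: prefix='11' (no match yet)
Bit 12: prefix='111' -> emit 'p', reset
Bit 13: prefix='0' (no match yet)
Bit 14: prefix='01' -> emit 'e', reset
Bit 15: prefix='0' (no match yet)
Bit 16: prefix='01' -> emit 'e', reset

Answer: penipee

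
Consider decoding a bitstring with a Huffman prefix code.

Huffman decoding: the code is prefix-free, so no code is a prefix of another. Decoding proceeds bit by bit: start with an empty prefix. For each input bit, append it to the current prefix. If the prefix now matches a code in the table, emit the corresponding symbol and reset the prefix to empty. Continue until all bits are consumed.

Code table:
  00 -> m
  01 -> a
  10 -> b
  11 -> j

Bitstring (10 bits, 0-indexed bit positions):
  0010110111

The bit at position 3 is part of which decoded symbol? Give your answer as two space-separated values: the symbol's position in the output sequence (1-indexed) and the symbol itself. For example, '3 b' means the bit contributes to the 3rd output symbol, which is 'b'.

Bit 0: prefix='0' (no match yet)
Bit 1: prefix='00' -> emit 'm', reset
Bit 2: prefix='1' (no match yet)
Bit 3: prefix='10' -> emit 'b', reset
Bit 4: prefix='1' (no match yet)
Bit 5: prefix='11' -> emit 'j', reset
Bit 6: prefix='0' (no match yet)
Bit 7: prefix='01' -> emit 'a', reset

Answer: 2 b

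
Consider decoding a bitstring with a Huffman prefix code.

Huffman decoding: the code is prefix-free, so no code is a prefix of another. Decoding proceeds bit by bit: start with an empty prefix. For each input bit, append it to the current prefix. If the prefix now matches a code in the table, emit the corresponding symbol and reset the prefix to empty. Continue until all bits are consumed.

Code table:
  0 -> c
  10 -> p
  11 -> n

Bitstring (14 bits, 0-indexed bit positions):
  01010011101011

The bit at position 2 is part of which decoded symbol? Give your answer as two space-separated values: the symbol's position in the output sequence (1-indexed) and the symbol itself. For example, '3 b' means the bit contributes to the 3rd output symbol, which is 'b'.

Bit 0: prefix='0' -> emit 'c', reset
Bit 1: prefix='1' (no match yet)
Bit 2: prefix='10' -> emit 'p', reset
Bit 3: prefix='1' (no match yet)
Bit 4: prefix='10' -> emit 'p', reset
Bit 5: prefix='0' -> emit 'c', reset
Bit 6: prefix='1' (no match yet)

Answer: 2 p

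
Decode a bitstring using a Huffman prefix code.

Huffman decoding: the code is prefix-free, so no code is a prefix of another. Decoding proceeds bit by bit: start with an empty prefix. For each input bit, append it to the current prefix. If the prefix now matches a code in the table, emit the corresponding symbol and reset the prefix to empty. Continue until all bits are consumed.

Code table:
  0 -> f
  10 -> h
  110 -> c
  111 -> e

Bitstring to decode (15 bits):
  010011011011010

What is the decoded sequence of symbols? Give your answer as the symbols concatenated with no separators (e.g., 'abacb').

Answer: fhfccch

Derivation:
Bit 0: prefix='0' -> emit 'f', reset
Bit 1: prefix='1' (no match yet)
Bit 2: prefix='10' -> emit 'h', reset
Bit 3: prefix='0' -> emit 'f', reset
Bit 4: prefix='1' (no match yet)
Bit 5: prefix='11' (no match yet)
Bit 6: prefix='110' -> emit 'c', reset
Bit 7: prefix='1' (no match yet)
Bit 8: prefix='11' (no match yet)
Bit 9: prefix='110' -> emit 'c', reset
Bit 10: prefix='1' (no match yet)
Bit 11: prefix='11' (no match yet)
Bit 12: prefix='110' -> emit 'c', reset
Bit 13: prefix='1' (no match yet)
Bit 14: prefix='10' -> emit 'h', reset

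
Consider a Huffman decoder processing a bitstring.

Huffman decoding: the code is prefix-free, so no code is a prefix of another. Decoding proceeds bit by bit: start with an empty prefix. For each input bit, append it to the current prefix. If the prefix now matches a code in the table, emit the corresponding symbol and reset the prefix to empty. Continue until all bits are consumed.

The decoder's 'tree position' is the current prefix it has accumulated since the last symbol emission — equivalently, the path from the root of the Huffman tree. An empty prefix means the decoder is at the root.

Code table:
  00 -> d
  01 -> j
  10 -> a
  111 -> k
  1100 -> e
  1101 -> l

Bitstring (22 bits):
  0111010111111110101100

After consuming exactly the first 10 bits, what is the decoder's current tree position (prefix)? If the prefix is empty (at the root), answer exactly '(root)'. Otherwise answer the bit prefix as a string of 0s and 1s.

Answer: 11

Derivation:
Bit 0: prefix='0' (no match yet)
Bit 1: prefix='01' -> emit 'j', reset
Bit 2: prefix='1' (no match yet)
Bit 3: prefix='11' (no match yet)
Bit 4: prefix='110' (no match yet)
Bit 5: prefix='1101' -> emit 'l', reset
Bit 6: prefix='0' (no match yet)
Bit 7: prefix='01' -> emit 'j', reset
Bit 8: prefix='1' (no match yet)
Bit 9: prefix='11' (no match yet)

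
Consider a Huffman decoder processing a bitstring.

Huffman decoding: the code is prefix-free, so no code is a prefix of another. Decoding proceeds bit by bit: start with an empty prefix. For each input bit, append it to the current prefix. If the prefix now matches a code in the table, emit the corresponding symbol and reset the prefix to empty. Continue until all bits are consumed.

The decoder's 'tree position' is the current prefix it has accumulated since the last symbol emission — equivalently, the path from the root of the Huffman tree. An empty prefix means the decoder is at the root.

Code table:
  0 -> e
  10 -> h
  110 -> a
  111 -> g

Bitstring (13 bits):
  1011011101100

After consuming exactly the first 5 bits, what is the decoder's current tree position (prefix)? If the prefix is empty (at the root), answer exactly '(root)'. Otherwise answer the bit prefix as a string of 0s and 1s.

Answer: (root)

Derivation:
Bit 0: prefix='1' (no match yet)
Bit 1: prefix='10' -> emit 'h', reset
Bit 2: prefix='1' (no match yet)
Bit 3: prefix='11' (no match yet)
Bit 4: prefix='110' -> emit 'a', reset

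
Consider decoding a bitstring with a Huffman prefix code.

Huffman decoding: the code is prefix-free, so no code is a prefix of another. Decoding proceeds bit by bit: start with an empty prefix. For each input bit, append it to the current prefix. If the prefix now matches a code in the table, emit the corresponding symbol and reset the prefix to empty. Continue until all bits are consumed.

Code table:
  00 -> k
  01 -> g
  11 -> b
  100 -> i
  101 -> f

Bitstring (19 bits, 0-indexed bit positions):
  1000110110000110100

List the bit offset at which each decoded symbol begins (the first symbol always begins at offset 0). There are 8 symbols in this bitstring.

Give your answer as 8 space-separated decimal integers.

Bit 0: prefix='1' (no match yet)
Bit 1: prefix='10' (no match yet)
Bit 2: prefix='100' -> emit 'i', reset
Bit 3: prefix='0' (no match yet)
Bit 4: prefix='01' -> emit 'g', reset
Bit 5: prefix='1' (no match yet)
Bit 6: prefix='10' (no match yet)
Bit 7: prefix='101' -> emit 'f', reset
Bit 8: prefix='1' (no match yet)
Bit 9: prefix='10' (no match yet)
Bit 10: prefix='100' -> emit 'i', reset
Bit 11: prefix='0' (no match yet)
Bit 12: prefix='00' -> emit 'k', reset
Bit 13: prefix='1' (no match yet)
Bit 14: prefix='11' -> emit 'b', reset
Bit 15: prefix='0' (no match yet)
Bit 16: prefix='01' -> emit 'g', reset
Bit 17: prefix='0' (no match yet)
Bit 18: prefix='00' -> emit 'k', reset

Answer: 0 3 5 8 11 13 15 17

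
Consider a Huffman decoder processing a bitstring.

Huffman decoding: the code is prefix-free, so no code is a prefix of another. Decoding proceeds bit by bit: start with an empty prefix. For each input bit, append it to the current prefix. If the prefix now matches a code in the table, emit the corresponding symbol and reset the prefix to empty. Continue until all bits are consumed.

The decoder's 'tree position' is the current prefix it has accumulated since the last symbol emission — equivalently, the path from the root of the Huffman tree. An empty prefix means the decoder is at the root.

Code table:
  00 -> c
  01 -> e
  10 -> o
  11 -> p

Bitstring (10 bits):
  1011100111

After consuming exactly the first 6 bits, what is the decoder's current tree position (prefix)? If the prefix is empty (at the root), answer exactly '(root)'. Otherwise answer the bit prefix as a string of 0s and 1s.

Answer: (root)

Derivation:
Bit 0: prefix='1' (no match yet)
Bit 1: prefix='10' -> emit 'o', reset
Bit 2: prefix='1' (no match yet)
Bit 3: prefix='11' -> emit 'p', reset
Bit 4: prefix='1' (no match yet)
Bit 5: prefix='10' -> emit 'o', reset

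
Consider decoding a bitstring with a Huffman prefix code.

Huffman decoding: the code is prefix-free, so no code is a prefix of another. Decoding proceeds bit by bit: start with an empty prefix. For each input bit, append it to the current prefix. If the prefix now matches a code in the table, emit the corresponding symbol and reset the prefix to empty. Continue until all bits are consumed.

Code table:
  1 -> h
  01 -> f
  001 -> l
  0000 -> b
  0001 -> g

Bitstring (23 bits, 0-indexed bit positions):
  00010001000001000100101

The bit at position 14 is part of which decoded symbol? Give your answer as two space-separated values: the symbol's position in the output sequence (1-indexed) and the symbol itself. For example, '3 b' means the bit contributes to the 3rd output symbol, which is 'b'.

Answer: 5 g

Derivation:
Bit 0: prefix='0' (no match yet)
Bit 1: prefix='00' (no match yet)
Bit 2: prefix='000' (no match yet)
Bit 3: prefix='0001' -> emit 'g', reset
Bit 4: prefix='0' (no match yet)
Bit 5: prefix='00' (no match yet)
Bit 6: prefix='000' (no match yet)
Bit 7: prefix='0001' -> emit 'g', reset
Bit 8: prefix='0' (no match yet)
Bit 9: prefix='00' (no match yet)
Bit 10: prefix='000' (no match yet)
Bit 11: prefix='0000' -> emit 'b', reset
Bit 12: prefix='0' (no match yet)
Bit 13: prefix='01' -> emit 'f', reset
Bit 14: prefix='0' (no match yet)
Bit 15: prefix='00' (no match yet)
Bit 16: prefix='000' (no match yet)
Bit 17: prefix='0001' -> emit 'g', reset
Bit 18: prefix='0' (no match yet)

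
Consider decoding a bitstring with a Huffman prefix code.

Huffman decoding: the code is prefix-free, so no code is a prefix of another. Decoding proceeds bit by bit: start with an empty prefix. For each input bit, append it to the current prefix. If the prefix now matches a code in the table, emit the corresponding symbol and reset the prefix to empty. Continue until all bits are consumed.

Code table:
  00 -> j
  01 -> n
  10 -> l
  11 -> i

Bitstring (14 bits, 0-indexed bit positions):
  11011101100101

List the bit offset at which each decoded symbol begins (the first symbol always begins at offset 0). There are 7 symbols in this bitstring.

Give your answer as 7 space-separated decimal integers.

Bit 0: prefix='1' (no match yet)
Bit 1: prefix='11' -> emit 'i', reset
Bit 2: prefix='0' (no match yet)
Bit 3: prefix='01' -> emit 'n', reset
Bit 4: prefix='1' (no match yet)
Bit 5: prefix='11' -> emit 'i', reset
Bit 6: prefix='0' (no match yet)
Bit 7: prefix='01' -> emit 'n', reset
Bit 8: prefix='1' (no match yet)
Bit 9: prefix='10' -> emit 'l', reset
Bit 10: prefix='0' (no match yet)
Bit 11: prefix='01' -> emit 'n', reset
Bit 12: prefix='0' (no match yet)
Bit 13: prefix='01' -> emit 'n', reset

Answer: 0 2 4 6 8 10 12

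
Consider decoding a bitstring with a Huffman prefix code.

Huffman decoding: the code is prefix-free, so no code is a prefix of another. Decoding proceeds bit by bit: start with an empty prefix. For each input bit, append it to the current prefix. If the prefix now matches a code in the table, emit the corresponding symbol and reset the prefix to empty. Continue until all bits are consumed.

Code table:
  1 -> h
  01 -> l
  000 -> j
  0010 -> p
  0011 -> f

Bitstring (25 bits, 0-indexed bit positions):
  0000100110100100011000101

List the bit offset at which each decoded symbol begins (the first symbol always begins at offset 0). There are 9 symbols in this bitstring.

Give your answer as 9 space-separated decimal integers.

Bit 0: prefix='0' (no match yet)
Bit 1: prefix='00' (no match yet)
Bit 2: prefix='000' -> emit 'j', reset
Bit 3: prefix='0' (no match yet)
Bit 4: prefix='01' -> emit 'l', reset
Bit 5: prefix='0' (no match yet)
Bit 6: prefix='00' (no match yet)
Bit 7: prefix='001' (no match yet)
Bit 8: prefix='0011' -> emit 'f', reset
Bit 9: prefix='0' (no match yet)
Bit 10: prefix='01' -> emit 'l', reset
Bit 11: prefix='0' (no match yet)
Bit 12: prefix='00' (no match yet)
Bit 13: prefix='001' (no match yet)
Bit 14: prefix='0010' -> emit 'p', reset
Bit 15: prefix='0' (no match yet)
Bit 16: prefix='00' (no match yet)
Bit 17: prefix='001' (no match yet)
Bit 18: prefix='0011' -> emit 'f', reset
Bit 19: prefix='0' (no match yet)
Bit 20: prefix='00' (no match yet)
Bit 21: prefix='000' -> emit 'j', reset
Bit 22: prefix='1' -> emit 'h', reset
Bit 23: prefix='0' (no match yet)
Bit 24: prefix='01' -> emit 'l', reset

Answer: 0 3 5 9 11 15 19 22 23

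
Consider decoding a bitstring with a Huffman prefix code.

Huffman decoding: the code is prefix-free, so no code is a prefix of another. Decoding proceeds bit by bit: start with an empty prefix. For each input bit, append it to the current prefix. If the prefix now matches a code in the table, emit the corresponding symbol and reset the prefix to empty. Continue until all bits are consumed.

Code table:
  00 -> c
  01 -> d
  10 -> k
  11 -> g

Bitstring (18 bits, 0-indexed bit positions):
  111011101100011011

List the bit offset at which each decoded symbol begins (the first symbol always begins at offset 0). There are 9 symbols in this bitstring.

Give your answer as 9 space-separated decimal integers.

Bit 0: prefix='1' (no match yet)
Bit 1: prefix='11' -> emit 'g', reset
Bit 2: prefix='1' (no match yet)
Bit 3: prefix='10' -> emit 'k', reset
Bit 4: prefix='1' (no match yet)
Bit 5: prefix='11' -> emit 'g', reset
Bit 6: prefix='1' (no match yet)
Bit 7: prefix='10' -> emit 'k', reset
Bit 8: prefix='1' (no match yet)
Bit 9: prefix='11' -> emit 'g', reset
Bit 10: prefix='0' (no match yet)
Bit 11: prefix='00' -> emit 'c', reset
Bit 12: prefix='0' (no match yet)
Bit 13: prefix='01' -> emit 'd', reset
Bit 14: prefix='1' (no match yet)
Bit 15: prefix='10' -> emit 'k', reset
Bit 16: prefix='1' (no match yet)
Bit 17: prefix='11' -> emit 'g', reset

Answer: 0 2 4 6 8 10 12 14 16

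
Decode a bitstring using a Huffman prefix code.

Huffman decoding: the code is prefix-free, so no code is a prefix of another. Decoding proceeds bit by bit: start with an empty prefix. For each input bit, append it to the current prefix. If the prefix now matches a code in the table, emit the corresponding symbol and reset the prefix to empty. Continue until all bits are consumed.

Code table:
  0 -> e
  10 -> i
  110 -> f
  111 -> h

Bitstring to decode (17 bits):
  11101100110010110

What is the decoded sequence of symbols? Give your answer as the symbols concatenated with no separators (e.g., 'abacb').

Answer: hefefeif

Derivation:
Bit 0: prefix='1' (no match yet)
Bit 1: prefix='11' (no match yet)
Bit 2: prefix='111' -> emit 'h', reset
Bit 3: prefix='0' -> emit 'e', reset
Bit 4: prefix='1' (no match yet)
Bit 5: prefix='11' (no match yet)
Bit 6: prefix='110' -> emit 'f', reset
Bit 7: prefix='0' -> emit 'e', reset
Bit 8: prefix='1' (no match yet)
Bit 9: prefix='11' (no match yet)
Bit 10: prefix='110' -> emit 'f', reset
Bit 11: prefix='0' -> emit 'e', reset
Bit 12: prefix='1' (no match yet)
Bit 13: prefix='10' -> emit 'i', reset
Bit 14: prefix='1' (no match yet)
Bit 15: prefix='11' (no match yet)
Bit 16: prefix='110' -> emit 'f', reset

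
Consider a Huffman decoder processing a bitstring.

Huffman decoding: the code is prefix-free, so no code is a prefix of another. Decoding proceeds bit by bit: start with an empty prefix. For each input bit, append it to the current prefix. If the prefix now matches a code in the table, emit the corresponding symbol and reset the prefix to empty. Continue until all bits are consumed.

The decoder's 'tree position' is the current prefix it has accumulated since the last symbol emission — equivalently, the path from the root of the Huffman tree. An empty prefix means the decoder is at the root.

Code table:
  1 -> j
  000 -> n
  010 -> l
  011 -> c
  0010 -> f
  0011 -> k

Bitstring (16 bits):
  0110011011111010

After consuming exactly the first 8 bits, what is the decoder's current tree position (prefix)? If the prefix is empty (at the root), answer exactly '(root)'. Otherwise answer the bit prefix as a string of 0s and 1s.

Bit 0: prefix='0' (no match yet)
Bit 1: prefix='01' (no match yet)
Bit 2: prefix='011' -> emit 'c', reset
Bit 3: prefix='0' (no match yet)
Bit 4: prefix='00' (no match yet)
Bit 5: prefix='001' (no match yet)
Bit 6: prefix='0011' -> emit 'k', reset
Bit 7: prefix='0' (no match yet)

Answer: 0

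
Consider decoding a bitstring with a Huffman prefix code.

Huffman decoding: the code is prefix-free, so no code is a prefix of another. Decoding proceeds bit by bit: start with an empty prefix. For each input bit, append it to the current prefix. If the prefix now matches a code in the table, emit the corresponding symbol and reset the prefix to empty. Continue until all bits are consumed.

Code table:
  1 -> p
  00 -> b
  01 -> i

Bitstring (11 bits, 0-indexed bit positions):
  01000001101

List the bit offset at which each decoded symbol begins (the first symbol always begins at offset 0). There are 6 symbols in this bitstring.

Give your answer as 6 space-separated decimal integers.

Bit 0: prefix='0' (no match yet)
Bit 1: prefix='01' -> emit 'i', reset
Bit 2: prefix='0' (no match yet)
Bit 3: prefix='00' -> emit 'b', reset
Bit 4: prefix='0' (no match yet)
Bit 5: prefix='00' -> emit 'b', reset
Bit 6: prefix='0' (no match yet)
Bit 7: prefix='01' -> emit 'i', reset
Bit 8: prefix='1' -> emit 'p', reset
Bit 9: prefix='0' (no match yet)
Bit 10: prefix='01' -> emit 'i', reset

Answer: 0 2 4 6 8 9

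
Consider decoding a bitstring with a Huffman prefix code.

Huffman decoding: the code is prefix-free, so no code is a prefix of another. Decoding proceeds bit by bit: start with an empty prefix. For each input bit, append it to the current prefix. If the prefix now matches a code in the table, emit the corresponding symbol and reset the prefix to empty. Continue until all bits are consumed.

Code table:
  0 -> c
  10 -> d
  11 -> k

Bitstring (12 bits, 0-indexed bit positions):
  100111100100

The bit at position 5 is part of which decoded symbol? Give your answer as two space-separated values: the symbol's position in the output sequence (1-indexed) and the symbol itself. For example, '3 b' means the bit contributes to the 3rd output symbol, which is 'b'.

Bit 0: prefix='1' (no match yet)
Bit 1: prefix='10' -> emit 'd', reset
Bit 2: prefix='0' -> emit 'c', reset
Bit 3: prefix='1' (no match yet)
Bit 4: prefix='11' -> emit 'k', reset
Bit 5: prefix='1' (no match yet)
Bit 6: prefix='11' -> emit 'k', reset
Bit 7: prefix='0' -> emit 'c', reset
Bit 8: prefix='0' -> emit 'c', reset
Bit 9: prefix='1' (no match yet)

Answer: 4 k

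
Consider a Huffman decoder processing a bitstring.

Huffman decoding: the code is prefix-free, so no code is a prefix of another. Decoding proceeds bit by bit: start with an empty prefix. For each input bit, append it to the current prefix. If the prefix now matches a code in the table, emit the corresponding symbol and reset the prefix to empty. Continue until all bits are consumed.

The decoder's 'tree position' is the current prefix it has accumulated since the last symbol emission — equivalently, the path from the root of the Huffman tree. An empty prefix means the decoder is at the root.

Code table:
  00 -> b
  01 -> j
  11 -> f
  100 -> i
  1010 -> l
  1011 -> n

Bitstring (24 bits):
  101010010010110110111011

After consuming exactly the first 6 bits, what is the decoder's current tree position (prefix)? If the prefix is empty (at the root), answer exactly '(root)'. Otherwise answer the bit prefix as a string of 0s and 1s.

Answer: 10

Derivation:
Bit 0: prefix='1' (no match yet)
Bit 1: prefix='10' (no match yet)
Bit 2: prefix='101' (no match yet)
Bit 3: prefix='1010' -> emit 'l', reset
Bit 4: prefix='1' (no match yet)
Bit 5: prefix='10' (no match yet)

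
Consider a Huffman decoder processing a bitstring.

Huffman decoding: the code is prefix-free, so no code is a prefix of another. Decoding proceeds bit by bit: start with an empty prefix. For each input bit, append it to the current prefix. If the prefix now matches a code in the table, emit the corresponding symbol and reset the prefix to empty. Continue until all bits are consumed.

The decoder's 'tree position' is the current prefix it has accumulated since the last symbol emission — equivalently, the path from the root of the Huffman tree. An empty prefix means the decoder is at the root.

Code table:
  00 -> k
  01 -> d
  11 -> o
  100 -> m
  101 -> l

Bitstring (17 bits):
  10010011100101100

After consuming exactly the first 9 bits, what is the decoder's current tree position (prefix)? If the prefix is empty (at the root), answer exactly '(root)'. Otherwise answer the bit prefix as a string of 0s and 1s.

Answer: 1

Derivation:
Bit 0: prefix='1' (no match yet)
Bit 1: prefix='10' (no match yet)
Bit 2: prefix='100' -> emit 'm', reset
Bit 3: prefix='1' (no match yet)
Bit 4: prefix='10' (no match yet)
Bit 5: prefix='100' -> emit 'm', reset
Bit 6: prefix='1' (no match yet)
Bit 7: prefix='11' -> emit 'o', reset
Bit 8: prefix='1' (no match yet)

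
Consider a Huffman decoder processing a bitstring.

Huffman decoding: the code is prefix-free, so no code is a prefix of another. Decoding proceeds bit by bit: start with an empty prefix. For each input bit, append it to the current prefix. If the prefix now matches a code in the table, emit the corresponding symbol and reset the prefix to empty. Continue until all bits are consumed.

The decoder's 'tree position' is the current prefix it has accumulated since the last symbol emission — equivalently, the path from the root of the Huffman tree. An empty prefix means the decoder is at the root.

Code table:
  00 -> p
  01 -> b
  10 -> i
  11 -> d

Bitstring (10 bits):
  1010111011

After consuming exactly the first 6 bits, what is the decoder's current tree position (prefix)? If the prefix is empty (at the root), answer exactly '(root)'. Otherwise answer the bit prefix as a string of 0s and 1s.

Bit 0: prefix='1' (no match yet)
Bit 1: prefix='10' -> emit 'i', reset
Bit 2: prefix='1' (no match yet)
Bit 3: prefix='10' -> emit 'i', reset
Bit 4: prefix='1' (no match yet)
Bit 5: prefix='11' -> emit 'd', reset

Answer: (root)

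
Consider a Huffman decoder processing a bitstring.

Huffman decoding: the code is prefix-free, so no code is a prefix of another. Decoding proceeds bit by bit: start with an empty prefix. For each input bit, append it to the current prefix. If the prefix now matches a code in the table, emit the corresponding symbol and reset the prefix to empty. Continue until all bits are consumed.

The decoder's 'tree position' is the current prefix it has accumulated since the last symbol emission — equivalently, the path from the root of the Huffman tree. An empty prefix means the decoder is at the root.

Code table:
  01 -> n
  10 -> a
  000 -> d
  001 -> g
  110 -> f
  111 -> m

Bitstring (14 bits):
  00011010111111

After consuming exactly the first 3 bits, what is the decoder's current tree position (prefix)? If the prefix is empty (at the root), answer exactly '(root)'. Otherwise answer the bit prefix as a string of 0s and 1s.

Bit 0: prefix='0' (no match yet)
Bit 1: prefix='00' (no match yet)
Bit 2: prefix='000' -> emit 'd', reset

Answer: (root)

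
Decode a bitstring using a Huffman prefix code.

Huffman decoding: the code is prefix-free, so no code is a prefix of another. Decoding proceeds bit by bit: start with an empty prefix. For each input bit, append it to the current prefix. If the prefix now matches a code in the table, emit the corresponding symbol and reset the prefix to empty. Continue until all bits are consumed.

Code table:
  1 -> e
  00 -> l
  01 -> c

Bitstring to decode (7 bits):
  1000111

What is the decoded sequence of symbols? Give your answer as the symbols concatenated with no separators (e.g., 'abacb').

Bit 0: prefix='1' -> emit 'e', reset
Bit 1: prefix='0' (no match yet)
Bit 2: prefix='00' -> emit 'l', reset
Bit 3: prefix='0' (no match yet)
Bit 4: prefix='01' -> emit 'c', reset
Bit 5: prefix='1' -> emit 'e', reset
Bit 6: prefix='1' -> emit 'e', reset

Answer: elcee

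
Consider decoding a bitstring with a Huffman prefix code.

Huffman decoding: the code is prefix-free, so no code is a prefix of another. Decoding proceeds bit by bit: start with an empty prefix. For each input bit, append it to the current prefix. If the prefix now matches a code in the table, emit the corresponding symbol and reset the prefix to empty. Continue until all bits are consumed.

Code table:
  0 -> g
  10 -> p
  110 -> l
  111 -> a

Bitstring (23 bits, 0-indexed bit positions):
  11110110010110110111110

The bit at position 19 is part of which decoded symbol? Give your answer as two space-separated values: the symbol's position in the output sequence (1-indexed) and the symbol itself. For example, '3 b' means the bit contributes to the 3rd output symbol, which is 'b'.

Bit 0: prefix='1' (no match yet)
Bit 1: prefix='11' (no match yet)
Bit 2: prefix='111' -> emit 'a', reset
Bit 3: prefix='1' (no match yet)
Bit 4: prefix='10' -> emit 'p', reset
Bit 5: prefix='1' (no match yet)
Bit 6: prefix='11' (no match yet)
Bit 7: prefix='110' -> emit 'l', reset
Bit 8: prefix='0' -> emit 'g', reset
Bit 9: prefix='1' (no match yet)
Bit 10: prefix='10' -> emit 'p', reset
Bit 11: prefix='1' (no match yet)
Bit 12: prefix='11' (no match yet)
Bit 13: prefix='110' -> emit 'l', reset
Bit 14: prefix='1' (no match yet)
Bit 15: prefix='11' (no match yet)
Bit 16: prefix='110' -> emit 'l', reset
Bit 17: prefix='1' (no match yet)
Bit 18: prefix='11' (no match yet)
Bit 19: prefix='111' -> emit 'a', reset
Bit 20: prefix='1' (no match yet)
Bit 21: prefix='11' (no match yet)
Bit 22: prefix='110' -> emit 'l', reset

Answer: 8 a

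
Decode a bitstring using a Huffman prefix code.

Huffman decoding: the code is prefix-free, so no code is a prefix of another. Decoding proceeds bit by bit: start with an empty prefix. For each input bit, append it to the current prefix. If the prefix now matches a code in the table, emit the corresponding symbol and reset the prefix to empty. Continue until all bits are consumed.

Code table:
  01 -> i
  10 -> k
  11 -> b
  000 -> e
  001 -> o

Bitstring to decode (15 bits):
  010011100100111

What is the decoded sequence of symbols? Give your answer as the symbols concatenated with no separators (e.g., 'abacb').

Bit 0: prefix='0' (no match yet)
Bit 1: prefix='01' -> emit 'i', reset
Bit 2: prefix='0' (no match yet)
Bit 3: prefix='00' (no match yet)
Bit 4: prefix='001' -> emit 'o', reset
Bit 5: prefix='1' (no match yet)
Bit 6: prefix='11' -> emit 'b', reset
Bit 7: prefix='0' (no match yet)
Bit 8: prefix='00' (no match yet)
Bit 9: prefix='001' -> emit 'o', reset
Bit 10: prefix='0' (no match yet)
Bit 11: prefix='00' (no match yet)
Bit 12: prefix='001' -> emit 'o', reset
Bit 13: prefix='1' (no match yet)
Bit 14: prefix='11' -> emit 'b', reset

Answer: ioboob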